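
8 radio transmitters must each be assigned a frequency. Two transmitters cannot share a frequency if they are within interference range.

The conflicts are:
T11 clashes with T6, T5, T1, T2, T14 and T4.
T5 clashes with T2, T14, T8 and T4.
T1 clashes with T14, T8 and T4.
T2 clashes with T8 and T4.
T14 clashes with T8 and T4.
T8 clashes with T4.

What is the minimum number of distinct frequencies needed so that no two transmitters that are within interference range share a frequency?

4

T11, T5, T14, T4 are mutually in conflict, so at least 4 frequencies are needed.
Using 4 frequencies: T11=2, T6=1, T5=3, T1=3, T2=4, T14=4, T8=2, T4=1. Every pair that conflicts lands in different frequencies.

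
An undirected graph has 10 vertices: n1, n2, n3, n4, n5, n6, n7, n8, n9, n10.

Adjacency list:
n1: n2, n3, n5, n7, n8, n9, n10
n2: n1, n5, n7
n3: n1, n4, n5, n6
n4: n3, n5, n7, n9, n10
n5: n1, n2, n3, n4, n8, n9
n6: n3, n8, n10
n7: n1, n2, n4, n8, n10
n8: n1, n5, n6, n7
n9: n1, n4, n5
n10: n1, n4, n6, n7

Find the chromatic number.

n1, n2, n7 are mutually adjacent, so at least 3 colors are needed.
One proper 3-coloring: n1=R, n2=G, n3=G, n4=R, n5=B, n6=R, n7=B, n8=G, n9=G, n10=G. Each edge has distinct colors on its endpoints.

3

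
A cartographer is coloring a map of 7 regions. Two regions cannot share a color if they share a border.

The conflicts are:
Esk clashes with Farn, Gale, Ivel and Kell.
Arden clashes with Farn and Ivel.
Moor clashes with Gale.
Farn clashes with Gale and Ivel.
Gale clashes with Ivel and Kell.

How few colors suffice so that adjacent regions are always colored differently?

Esk, Farn, Gale, Ivel are mutually in conflict, so at least 4 colors are needed.
4 colors suffice: color 1 → {Arden, Gale}; color 2 → {Moor, Ivel, Kell}; color 3 → {Farn}; color 4 → {Esk}. Every pair that conflicts lands in different colors.

4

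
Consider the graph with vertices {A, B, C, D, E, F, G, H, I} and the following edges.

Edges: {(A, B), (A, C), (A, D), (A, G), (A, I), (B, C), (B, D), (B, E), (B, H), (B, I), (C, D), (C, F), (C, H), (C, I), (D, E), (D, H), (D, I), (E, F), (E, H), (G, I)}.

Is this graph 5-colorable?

Yes

The chromatic number is 5. A, B, C, D, I are pairwise adjacent (a clique of size 5), so at least 5 colors are needed.
5 colors suffice: color red → {D, F, G}; color blue → {C, E}; color green → {B}; color yellow → {A, H}; color purple → {I}.
That is already a proper 5-coloring.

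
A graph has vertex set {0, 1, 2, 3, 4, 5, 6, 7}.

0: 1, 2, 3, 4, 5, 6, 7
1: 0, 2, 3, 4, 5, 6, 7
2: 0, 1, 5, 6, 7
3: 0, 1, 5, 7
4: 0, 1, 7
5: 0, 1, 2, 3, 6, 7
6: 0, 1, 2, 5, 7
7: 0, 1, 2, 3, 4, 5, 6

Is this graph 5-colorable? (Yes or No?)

0, 1, 2, 5, 6, 7 are pairwise adjacent (a clique of size 6), so at least 6 colors are needed.
So 5 colors are not enough.

No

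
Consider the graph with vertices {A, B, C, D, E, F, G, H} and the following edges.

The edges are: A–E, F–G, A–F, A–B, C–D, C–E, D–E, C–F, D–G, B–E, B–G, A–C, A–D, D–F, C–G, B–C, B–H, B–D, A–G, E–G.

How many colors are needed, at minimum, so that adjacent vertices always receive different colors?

A, B, C, D, E, G form a clique, so at least 6 colors are needed.
6 colors suffice: color 1 → {D, H}; color 2 → {G}; color 3 → {B, F}; color 4 → {A}; color 5 → {C}; color 6 → {E}. Each edge has distinct colors on its endpoints.

6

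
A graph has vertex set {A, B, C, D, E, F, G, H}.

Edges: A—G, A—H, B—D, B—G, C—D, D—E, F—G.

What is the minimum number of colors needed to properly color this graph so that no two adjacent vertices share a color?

A and G are adjacent, so at least 2 colors are needed.
2 colors suffice: color 1 → {D, G, H}; color 2 → {A, B, C, E, F}. Each edge has distinct colors on its endpoints.

2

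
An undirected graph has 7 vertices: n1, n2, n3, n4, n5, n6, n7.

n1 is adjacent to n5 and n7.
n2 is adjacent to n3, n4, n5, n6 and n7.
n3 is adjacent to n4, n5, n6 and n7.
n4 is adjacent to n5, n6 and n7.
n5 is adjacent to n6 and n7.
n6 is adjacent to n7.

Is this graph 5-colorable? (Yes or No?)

n2, n3, n4, n5, n6, n7 are mutually adjacent (a clique of size 6), so at least 6 colors are needed.
So 5 colors are not enough.

No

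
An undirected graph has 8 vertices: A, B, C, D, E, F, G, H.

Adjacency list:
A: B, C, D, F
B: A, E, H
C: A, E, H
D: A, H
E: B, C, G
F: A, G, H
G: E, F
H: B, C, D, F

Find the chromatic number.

3

The cycle G-F-A-C-E-G has odd length 5, so it cannot be 2-colored; at least 3 colors are needed.
3 colors suffice: color 1 → {A, E, H}; color 2 → {B, C, D, F}; color 3 → {G}. Every edge joins two different colors.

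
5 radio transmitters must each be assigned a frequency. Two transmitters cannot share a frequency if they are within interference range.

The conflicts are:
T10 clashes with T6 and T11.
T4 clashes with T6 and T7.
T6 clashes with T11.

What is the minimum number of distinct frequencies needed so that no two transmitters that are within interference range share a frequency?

3

T10, T6, T11 pairwise conflict, so at least 3 frequencies are needed.
3 frequencies suffice: T10=2, T4=2, T6=1, T11=3, T7=1. No two conflicting transmitters share a frequency.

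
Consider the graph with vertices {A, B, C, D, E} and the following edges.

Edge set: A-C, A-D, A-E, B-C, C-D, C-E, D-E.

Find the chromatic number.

A, C, D, E are pairwise adjacent (a clique of size 4), so at least 4 colors are needed.
4 colors suffice: color 1 → {C}; color 2 → {B, E}; color 3 → {D}; color 4 → {A}. No two adjacent vertices share a color.

4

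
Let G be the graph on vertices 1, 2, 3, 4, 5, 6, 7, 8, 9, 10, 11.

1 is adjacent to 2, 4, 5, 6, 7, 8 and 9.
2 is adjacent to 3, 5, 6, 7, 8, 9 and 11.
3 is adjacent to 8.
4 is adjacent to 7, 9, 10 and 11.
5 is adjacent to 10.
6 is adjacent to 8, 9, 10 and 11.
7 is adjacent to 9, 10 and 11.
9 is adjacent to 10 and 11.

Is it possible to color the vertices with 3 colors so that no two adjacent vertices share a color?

2, 7, 9, 11 are pairwise adjacent (a clique of size 4), so at least 4 colors are needed.
So 3 colors are not enough.

No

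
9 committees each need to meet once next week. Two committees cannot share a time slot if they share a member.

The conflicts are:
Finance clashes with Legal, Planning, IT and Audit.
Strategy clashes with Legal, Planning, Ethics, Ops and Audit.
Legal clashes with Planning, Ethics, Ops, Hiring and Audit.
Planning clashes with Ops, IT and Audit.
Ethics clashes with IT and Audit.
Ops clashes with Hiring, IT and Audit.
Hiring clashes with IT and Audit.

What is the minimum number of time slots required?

Strategy, Legal, Planning, Ops, Audit pairwise conflict, so at least 5 time slots are needed.
5 time slots suffice: Finance=4, Strategy=5, Legal=2, Planning=3, Ethics=3, Ops=4, Hiring=3, IT=1, Audit=1. No two conflicting committees share a time slot.

5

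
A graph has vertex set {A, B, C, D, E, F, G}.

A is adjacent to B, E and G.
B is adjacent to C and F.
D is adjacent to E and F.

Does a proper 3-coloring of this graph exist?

Yes

The chromatic number is 3. The cycle A-B-F-D-E-A has odd length 5, so it cannot be 2-colored; at least 3 colors are needed.
3 colors suffice: A=2, B=1, C=2, D=3, E=1, F=2, G=1.
That is already a proper 3-coloring.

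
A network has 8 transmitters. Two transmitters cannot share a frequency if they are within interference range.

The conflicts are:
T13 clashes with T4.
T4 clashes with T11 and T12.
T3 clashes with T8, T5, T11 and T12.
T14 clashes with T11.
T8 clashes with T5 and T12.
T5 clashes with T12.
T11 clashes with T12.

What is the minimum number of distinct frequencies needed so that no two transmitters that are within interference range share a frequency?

4

T3, T8, T5, T12 are mutually in conflict, so at least 4 frequencies are needed.
Using 4 frequencies: T13=1, T4=3, T3=3, T14=1, T8=4, T5=2, T11=2, T12=1. Each listed conflict is separated.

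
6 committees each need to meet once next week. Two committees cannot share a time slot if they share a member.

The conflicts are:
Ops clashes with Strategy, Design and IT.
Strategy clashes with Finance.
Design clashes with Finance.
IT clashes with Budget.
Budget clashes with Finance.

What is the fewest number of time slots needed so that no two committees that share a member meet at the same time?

3

The cycle IT-Ops-Strategy-Finance-Budget-IT has odd length 5, so it cannot be 2-colored; at least 3 time slots are needed.
Using 3 time slots: Ops=1, Strategy=2, Design=2, IT=2, Budget=3, Finance=1. Each listed conflict is separated.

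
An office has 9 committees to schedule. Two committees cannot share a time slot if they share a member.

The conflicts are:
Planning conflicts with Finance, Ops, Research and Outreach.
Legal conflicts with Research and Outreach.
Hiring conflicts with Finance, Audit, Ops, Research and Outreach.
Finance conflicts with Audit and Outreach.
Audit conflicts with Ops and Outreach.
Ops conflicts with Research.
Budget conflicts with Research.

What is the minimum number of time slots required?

4

Hiring, Finance, Audit, Outreach are mutually in conflict, so at least 4 time slots are needed.
Using 4 time slots: Planning=2, Legal=2, Hiring=2, Finance=4, Audit=3, Ops=4, Budget=2, Research=1, Outreach=1. No two conflicting committees share a time slot.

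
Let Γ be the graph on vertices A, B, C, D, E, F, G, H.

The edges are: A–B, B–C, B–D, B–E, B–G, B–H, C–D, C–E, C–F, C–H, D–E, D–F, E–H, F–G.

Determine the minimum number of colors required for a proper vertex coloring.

4

B, C, E, H are pairwise adjacent (a clique of size 4), so at least 4 colors are needed.
One proper 4-coloring: A=2, B=1, C=2, D=4, E=3, F=1, G=2, H=4. Every edge joins two different colors.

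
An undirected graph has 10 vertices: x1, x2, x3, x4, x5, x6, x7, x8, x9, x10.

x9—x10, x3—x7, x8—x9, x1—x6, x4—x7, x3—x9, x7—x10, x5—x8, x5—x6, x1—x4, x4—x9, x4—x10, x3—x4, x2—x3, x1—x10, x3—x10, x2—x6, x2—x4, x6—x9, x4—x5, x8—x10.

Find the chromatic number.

4

x3, x4, x7, x10 are mutually adjacent (a clique of size 4), so at least 4 colors are needed.
4 colors suffice: color 1 → {x4, x6, x8}; color 2 → {x2, x5, x10}; color 3 → {x1, x7, x9}; color 4 → {x3}. Each edge has distinct colors on its endpoints.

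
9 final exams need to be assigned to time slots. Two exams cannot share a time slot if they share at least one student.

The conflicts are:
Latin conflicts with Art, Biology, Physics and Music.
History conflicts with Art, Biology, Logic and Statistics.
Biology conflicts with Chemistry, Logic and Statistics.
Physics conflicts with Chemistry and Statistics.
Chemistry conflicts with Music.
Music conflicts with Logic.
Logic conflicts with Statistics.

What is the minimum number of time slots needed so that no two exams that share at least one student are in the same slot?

4

History, Biology, Logic, Statistics are mutually in conflict, so at least 4 time slots are needed.
4 time slots suffice: Latin=2, History=2, Art=1, Biology=1, Physics=1, Chemistry=2, Music=1, Logic=4, Statistics=3. Every pair that conflicts lands in different time slots.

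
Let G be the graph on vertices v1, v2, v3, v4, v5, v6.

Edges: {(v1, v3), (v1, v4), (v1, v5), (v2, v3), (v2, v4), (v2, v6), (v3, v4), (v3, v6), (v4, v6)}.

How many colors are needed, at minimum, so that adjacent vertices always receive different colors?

v2, v3, v4, v6 form a clique, so at least 4 colors are needed.
A valid assignment using 4 colors: v1=3, v2=4, v3=2, v4=1, v5=1, v6=3. No two adjacent vertices share a color.

4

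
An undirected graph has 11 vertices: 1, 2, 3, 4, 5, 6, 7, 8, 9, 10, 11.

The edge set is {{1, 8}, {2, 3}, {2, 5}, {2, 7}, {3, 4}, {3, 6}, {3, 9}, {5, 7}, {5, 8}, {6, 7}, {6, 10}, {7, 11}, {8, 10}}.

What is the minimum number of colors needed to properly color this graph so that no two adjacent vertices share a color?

3

2, 5, 7 are pairwise adjacent, so at least 3 colors are needed.
One proper 3-coloring: 1=blue, 2=blue, 3=red, 4=blue, 5=green, 6=blue, 7=red, 8=red, 9=blue, 10=green, 11=blue. No two adjacent vertices share a color.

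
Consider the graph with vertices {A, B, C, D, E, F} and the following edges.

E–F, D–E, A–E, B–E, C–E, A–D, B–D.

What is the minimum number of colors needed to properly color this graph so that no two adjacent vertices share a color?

A, D, E form a triangle, so at least 3 colors are needed.
A valid assignment using 3 colors: A=green, B=green, C=blue, D=blue, E=red, F=blue. No two adjacent vertices share a color.

3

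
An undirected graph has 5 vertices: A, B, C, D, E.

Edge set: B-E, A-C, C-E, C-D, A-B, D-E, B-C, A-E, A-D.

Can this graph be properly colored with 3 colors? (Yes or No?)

No

A, C, D, E form a clique, so at least 4 colors are needed.
So 3 colors are not enough.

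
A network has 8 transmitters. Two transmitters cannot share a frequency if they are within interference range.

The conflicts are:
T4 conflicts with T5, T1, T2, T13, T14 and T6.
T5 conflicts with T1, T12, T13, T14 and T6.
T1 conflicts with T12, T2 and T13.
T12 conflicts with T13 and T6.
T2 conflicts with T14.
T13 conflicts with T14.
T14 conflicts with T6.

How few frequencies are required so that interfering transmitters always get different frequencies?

4

T4, T5, T13, T14 are mutually in conflict, so at least 4 frequencies are needed.
A valid assignment using 4 frequencies: T4=2, T5=1, T1=4, T12=2, T2=1, T13=3, T14=4, T6=3. Each listed conflict is separated.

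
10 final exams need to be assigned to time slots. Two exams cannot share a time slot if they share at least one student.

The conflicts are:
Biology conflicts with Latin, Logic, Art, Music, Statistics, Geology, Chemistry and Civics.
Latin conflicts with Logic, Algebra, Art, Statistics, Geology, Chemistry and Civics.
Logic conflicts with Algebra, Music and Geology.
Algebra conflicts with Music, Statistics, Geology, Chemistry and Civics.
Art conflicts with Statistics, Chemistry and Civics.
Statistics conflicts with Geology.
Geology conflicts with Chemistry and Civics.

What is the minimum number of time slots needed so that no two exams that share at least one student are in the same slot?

4

Biology, Latin, Statistics, Geology all conflict with each other, so at least 4 time slots are needed.
4 time slots suffice: time slot 1 → {Latin, Music}; time slot 2 → {Biology, Algebra}; time slot 3 → {Art, Geology}; time slot 4 → {Logic, Statistics, Chemistry, Civics}. Every pair that conflicts lands in different time slots.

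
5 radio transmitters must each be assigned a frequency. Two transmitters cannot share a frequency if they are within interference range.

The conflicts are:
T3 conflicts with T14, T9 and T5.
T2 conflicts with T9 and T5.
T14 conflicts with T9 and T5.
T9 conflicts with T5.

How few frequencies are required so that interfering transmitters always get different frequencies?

T3, T14, T9, T5 pairwise conflict, so at least 4 frequencies are needed.
4 frequencies suffice: frequency 1 → {T9}; frequency 2 → {T5}; frequency 3 → {T3, T2}; frequency 4 → {T14}. Each listed conflict is separated.

4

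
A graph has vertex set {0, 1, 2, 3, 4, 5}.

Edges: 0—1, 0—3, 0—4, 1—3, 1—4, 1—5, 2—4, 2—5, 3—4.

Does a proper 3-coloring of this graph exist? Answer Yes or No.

0, 1, 3, 4 are mutually adjacent (a clique of size 4), so at least 4 colors are needed.
So 3 colors are not enough.

No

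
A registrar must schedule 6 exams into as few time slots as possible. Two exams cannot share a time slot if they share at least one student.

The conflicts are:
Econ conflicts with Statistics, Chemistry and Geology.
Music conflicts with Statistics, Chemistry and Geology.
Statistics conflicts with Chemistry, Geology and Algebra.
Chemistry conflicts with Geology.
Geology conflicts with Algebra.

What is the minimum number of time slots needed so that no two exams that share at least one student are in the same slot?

4

Econ, Statistics, Chemistry, Geology all conflict with each other, so at least 4 time slots are needed.
4 time slots suffice: time slot 1 → {Statistics}; time slot 2 → {Geology}; time slot 3 → {Chemistry, Algebra}; time slot 4 → {Econ, Music}. Every pair that conflicts lands in different time slots.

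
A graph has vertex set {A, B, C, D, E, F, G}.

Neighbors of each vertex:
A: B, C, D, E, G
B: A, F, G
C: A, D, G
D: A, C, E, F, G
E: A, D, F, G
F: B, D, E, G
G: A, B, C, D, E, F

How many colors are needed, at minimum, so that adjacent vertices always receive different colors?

4

D, E, F, G are pairwise adjacent (a clique of size 4), so at least 4 colors are needed.
A valid assignment using 4 colors: A=2, B=3, C=4, D=3, E=4, F=2, G=1. No two adjacent vertices share a color.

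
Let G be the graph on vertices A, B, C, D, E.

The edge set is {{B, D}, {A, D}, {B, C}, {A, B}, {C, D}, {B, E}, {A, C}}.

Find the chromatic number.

A, B, C, D are pairwise adjacent (a clique of size 4), so at least 4 colors are needed.
4 colors suffice: color 1 → {B}; color 2 → {A, E}; color 3 → {C}; color 4 → {D}. Each edge has distinct colors on its endpoints.

4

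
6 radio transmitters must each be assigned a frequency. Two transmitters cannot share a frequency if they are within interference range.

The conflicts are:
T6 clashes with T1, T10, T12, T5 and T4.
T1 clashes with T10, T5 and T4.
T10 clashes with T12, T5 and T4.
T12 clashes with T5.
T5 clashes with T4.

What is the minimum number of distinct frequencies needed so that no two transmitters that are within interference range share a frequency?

T6, T1, T10, T5, T4 are mutually in conflict, so at least 5 frequencies are needed.
5 frequencies suffice: frequency 1 → {T10}; frequency 2 → {T6}; frequency 3 → {T5}; frequency 4 → {T1, T12}; frequency 5 → {T4}. Every pair that conflicts lands in different frequencies.

5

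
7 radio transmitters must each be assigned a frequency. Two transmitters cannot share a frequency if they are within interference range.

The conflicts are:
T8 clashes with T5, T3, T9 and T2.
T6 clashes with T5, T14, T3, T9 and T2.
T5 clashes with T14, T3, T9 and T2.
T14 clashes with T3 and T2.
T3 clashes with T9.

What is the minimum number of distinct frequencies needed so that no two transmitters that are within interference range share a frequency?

T6, T5, T14, T2 all conflict with each other, so at least 4 frequencies are needed.
4 frequencies suffice: frequency 1 → {T5}; frequency 2 → {T3, T2}; frequency 3 → {T8, T6}; frequency 4 → {T14, T9}. Every pair that conflicts lands in different frequencies.

4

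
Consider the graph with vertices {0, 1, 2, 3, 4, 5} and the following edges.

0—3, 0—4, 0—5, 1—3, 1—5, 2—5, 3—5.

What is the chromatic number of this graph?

1, 3, 5 are pairwise adjacent, so at least 3 colors are needed.
3 colors suffice: color red → {4, 5}; color blue → {2, 3}; color green → {0, 1}. No two adjacent vertices share a color.

3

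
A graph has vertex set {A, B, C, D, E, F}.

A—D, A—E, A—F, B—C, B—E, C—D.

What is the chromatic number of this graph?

3

The cycle C-B-E-A-D-C has odd length 5, so it cannot be 2-colored; at least 3 colors are needed.
One proper 3-coloring: A=1, B=3, C=1, D=2, E=2, F=2. No two adjacent vertices share a color.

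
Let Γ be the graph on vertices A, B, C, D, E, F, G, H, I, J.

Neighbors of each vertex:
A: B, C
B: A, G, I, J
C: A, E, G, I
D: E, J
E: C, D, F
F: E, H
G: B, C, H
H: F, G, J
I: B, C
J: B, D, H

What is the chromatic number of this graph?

The cycle E-C-G-H-F-E has odd length 5, so it cannot be 2-colored; at least 3 colors are needed.
A valid assignment using 3 colors: A=blue, B=red, C=red, D=red, E=blue, F=green, G=blue, H=red, I=blue, J=blue. No two adjacent vertices share a color.

3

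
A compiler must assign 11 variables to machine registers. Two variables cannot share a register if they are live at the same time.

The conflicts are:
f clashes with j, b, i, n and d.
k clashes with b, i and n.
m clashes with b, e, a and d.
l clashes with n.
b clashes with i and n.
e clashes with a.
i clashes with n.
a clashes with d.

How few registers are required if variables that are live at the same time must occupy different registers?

4

k, b, i, n all conflict with each other, so at least 4 registers are needed.
4 registers suffice: register 1 → {m, j, n}; register 2 → {l, b, e, d}; register 3 → {f, k, a}; register 4 → {i}. Each listed conflict is separated.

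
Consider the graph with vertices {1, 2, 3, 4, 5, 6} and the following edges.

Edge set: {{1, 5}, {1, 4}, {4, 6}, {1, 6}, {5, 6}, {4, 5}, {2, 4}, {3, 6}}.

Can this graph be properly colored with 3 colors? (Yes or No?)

1, 4, 5, 6 are mutually adjacent (a clique of size 4), so at least 4 colors are needed.
So 3 colors are not enough.

No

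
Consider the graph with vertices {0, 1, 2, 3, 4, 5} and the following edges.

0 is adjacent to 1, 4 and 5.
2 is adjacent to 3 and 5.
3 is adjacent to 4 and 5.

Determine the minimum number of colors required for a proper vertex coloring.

2, 3, 5 form a triangle, so at least 3 colors are needed.
3 colors suffice: color red → {0, 3}; color blue → {1, 4, 5}; color green → {2}. Every edge joins two different colors.

3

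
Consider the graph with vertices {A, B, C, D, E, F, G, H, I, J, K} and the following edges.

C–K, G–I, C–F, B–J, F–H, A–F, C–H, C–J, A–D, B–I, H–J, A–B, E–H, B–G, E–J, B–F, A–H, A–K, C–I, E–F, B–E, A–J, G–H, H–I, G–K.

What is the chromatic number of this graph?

G, H, I are mutually adjacent, so at least 3 colors are needed.
3 colors suffice: color red → {B, D, H, K}; color blue → {A, C, E, G}; color green → {F, I, J}. Each edge has distinct colors on its endpoints.

3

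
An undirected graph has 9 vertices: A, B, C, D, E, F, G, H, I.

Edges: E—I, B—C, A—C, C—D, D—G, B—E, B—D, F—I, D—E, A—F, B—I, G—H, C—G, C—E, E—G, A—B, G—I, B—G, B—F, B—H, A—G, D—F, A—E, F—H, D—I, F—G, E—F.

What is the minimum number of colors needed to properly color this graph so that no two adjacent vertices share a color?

B, D, E, F, G, I are mutually adjacent (a clique of size 6), so at least 6 colors are needed.
6 colors suffice: color 1 → {G}; color 2 → {B}; color 3 → {E, H}; color 4 → {C, F}; color 5 → {A, D}; color 6 → {I}. Each edge has distinct colors on its endpoints.

6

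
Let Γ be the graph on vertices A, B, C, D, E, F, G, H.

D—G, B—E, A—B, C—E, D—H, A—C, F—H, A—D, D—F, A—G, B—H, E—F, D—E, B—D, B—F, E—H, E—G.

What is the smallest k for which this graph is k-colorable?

B, D, E, F, H form a clique, so at least 5 colors are needed.
5 colors suffice: color 1 → {C, D}; color 2 → {A, E}; color 3 → {B, G}; color 4 → {H}; color 5 → {F}. Each edge has distinct colors on its endpoints.

5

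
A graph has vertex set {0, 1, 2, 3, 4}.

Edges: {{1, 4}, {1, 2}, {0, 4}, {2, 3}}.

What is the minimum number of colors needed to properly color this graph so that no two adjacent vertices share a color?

1 and 2 are adjacent, so at least 2 colors are needed.
2 colors suffice: color red → {0, 1, 3}; color blue → {2, 4}. Each edge has distinct colors on its endpoints.

2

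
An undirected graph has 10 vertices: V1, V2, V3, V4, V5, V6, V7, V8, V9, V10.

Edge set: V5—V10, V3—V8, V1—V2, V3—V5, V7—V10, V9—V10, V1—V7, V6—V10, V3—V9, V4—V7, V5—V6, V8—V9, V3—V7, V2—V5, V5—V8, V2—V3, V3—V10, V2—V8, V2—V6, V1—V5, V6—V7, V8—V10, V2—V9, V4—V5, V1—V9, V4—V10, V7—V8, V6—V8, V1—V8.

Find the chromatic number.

4

V1, V2, V5, V8 are mutually adjacent (a clique of size 4), so at least 4 colors are needed.
4 colors suffice: color R → {V4, V8}; color B → {V5, V7, V9}; color G → {V2, V10}; color Y → {V1, V3, V6}. No two adjacent vertices share a color.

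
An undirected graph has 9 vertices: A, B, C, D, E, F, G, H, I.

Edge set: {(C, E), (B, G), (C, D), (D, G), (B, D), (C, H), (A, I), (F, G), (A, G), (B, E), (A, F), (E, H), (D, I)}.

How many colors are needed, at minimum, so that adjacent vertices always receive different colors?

A, F, G form a triangle, so at least 3 colors are needed.
3 colors suffice: color 1 → {E, G, I}; color 2 → {A, D, H}; color 3 → {B, C, F}. No two adjacent vertices share a color.

3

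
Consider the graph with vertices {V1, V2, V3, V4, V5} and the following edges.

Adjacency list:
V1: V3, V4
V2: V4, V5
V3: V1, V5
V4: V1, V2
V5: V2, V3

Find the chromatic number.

The cycle V3-V1-V4-V2-V5-V3 has odd length 5, so it cannot be 2-colored; at least 3 colors are needed.
3 colors suffice: V1=2, V2=3, V3=1, V4=1, V5=2. No two adjacent vertices share a color.

3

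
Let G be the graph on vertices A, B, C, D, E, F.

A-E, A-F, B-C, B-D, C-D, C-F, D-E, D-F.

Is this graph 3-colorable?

Yes

The chromatic number is 3. C, D, F form a triangle, so at least 3 colors are needed.
3 colors suffice: color 1 → {A, D}; color 2 → {B, E, F}; color 3 → {C}.
That is already a proper 3-coloring.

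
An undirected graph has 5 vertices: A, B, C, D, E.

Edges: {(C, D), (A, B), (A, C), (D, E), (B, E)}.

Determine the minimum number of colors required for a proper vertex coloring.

3

The cycle A-B-E-D-C-A has odd length 5, so it cannot be 2-colored; at least 3 colors are needed.
One proper 3-coloring: A=1, B=2, C=2, D=3, E=1. No two adjacent vertices share a color.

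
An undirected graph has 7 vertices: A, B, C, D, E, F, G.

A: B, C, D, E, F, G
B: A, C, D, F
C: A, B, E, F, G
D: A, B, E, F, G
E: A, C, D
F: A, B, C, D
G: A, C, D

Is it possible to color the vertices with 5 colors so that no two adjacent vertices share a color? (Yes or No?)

Yes

The chromatic number is 4. A, B, C, F are mutually adjacent (a clique of size 4), so at least 4 colors are needed.
One proper 4-coloring: A=1, B=3, C=2, D=2, E=3, F=4, G=3.
Since 5 ≥ 4, a proper 5-coloring certainly exists.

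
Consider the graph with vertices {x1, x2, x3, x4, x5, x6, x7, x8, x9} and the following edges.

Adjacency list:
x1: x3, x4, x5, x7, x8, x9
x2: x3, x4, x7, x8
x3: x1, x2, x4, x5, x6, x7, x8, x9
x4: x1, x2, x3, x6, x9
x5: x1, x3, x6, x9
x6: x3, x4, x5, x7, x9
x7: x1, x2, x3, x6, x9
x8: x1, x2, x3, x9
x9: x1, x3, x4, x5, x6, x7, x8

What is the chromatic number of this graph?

x3, x6, x7, x9 are pairwise adjacent (a clique of size 4), so at least 4 colors are needed.
4 colors suffice: color 1 → {x3}; color 2 → {x2, x9}; color 3 → {x1, x6}; color 4 → {x4, x5, x7, x8}. No two adjacent vertices share a color.

4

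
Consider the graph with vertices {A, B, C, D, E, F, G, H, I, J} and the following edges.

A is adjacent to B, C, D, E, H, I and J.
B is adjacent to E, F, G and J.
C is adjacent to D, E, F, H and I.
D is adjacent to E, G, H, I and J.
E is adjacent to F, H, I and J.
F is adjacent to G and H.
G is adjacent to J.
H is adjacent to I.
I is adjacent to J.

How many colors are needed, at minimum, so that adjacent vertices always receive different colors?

6

A, C, D, E, H, I form a clique, so at least 6 colors are needed.
One proper 6-coloring: A=2, B=3, C=6, D=3, E=1, F=2, G=1, H=4, I=5, J=4. Every edge joins two different colors.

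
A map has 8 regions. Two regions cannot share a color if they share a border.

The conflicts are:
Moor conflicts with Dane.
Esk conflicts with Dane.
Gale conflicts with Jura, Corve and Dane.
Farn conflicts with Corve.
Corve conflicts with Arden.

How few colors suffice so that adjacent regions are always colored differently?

Corve and Arden conflict, so at least 2 colors are needed.
2 colors suffice: Moor=2, Esk=2, Gale=2, Jura=1, Farn=2, Corve=1, Arden=2, Dane=1. No two conflicting regions share a color.

2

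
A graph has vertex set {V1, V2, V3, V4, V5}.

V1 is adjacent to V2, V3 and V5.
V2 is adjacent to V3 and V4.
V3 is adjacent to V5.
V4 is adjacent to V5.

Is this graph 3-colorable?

Yes

The chromatic number is 3. V1, V3, V5 are mutually adjacent, so at least 3 colors are needed.
One proper 3-coloring: V1=3, V2=2, V3=1, V4=1, V5=2.
That is already a proper 3-coloring.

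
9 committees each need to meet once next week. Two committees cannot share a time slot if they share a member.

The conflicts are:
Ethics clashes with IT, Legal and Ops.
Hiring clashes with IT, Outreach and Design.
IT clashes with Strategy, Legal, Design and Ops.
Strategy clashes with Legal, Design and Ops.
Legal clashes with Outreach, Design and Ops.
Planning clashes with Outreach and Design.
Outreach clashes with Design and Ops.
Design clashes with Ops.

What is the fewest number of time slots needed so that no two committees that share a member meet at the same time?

5

IT, Strategy, Legal, Design, Ops all conflict with each other, so at least 5 time slots are needed.
5 time slots suffice: time slot 1 → {Ethics, Design}; time slot 2 → {IT, Outreach}; time slot 3 → {Hiring, Legal, Planning}; time slot 4 → {Ops}; time slot 5 → {Strategy}. Each listed conflict is separated.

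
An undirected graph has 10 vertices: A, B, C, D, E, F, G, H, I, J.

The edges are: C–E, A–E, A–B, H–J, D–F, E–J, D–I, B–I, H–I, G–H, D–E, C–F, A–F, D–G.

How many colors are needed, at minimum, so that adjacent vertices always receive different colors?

The cycle A-E-D-I-B-A has odd length 5, so it cannot be 2-colored; at least 3 colors are needed.
One proper 3-coloring: A=1, B=3, C=1, D=1, E=2, F=2, G=2, H=1, I=2, J=3. No two adjacent vertices share a color.

3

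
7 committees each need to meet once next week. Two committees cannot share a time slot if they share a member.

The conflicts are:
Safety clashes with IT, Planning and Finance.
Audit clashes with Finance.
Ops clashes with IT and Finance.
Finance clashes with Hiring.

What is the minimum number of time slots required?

Audit and Finance conflict, so at least 2 time slots are needed.
2 time slots suffice: time slot 1 → {IT, Planning, Finance}; time slot 2 → {Safety, Audit, Ops, Hiring}. No two conflicting committees share a time slot.

2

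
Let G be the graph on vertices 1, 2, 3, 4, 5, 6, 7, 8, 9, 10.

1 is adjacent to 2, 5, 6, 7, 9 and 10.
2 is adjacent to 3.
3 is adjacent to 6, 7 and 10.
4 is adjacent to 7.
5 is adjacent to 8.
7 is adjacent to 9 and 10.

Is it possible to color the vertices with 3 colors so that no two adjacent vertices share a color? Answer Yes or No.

Yes

The chromatic number is 3. 3, 7, 10 form a triangle, so at least 3 colors are needed.
A valid assignment using 3 colors: 1=a, 2=b, 3=a, 4=a, 5=b, 6=b, 7=b, 8=a, 9=c, 10=c.
That is already a proper 3-coloring.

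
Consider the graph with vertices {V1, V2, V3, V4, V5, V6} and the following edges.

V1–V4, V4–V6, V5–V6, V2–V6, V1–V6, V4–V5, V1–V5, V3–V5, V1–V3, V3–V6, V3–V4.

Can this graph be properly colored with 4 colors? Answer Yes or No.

V1, V3, V4, V5, V6 are mutually adjacent (a clique of size 5), so at least 5 colors are needed.
So 4 colors are not enough.

No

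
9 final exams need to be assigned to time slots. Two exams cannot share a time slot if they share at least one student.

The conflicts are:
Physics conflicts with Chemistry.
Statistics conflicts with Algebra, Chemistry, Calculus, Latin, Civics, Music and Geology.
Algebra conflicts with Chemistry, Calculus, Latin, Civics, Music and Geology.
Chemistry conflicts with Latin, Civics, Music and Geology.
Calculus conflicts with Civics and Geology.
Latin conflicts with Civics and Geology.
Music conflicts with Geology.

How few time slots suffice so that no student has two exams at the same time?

5

Statistics, Algebra, Chemistry, Latin, Geology pairwise conflict, so at least 5 time slots are needed.
A valid assignment using 5 time slots: Physics=1, Statistics=1, Algebra=2, Chemistry=3, Calculus=3, Latin=5, Civics=4, Music=5, Geology=4. Each listed conflict is separated.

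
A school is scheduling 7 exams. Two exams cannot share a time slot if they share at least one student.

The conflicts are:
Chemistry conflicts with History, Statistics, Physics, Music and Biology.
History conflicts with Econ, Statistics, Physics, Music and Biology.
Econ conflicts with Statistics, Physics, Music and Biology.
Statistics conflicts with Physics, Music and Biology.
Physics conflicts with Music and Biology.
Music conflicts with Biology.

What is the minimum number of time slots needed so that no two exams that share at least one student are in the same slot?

6

Chemistry, History, Statistics, Physics, Music, Biology all conflict with each other, so at least 6 time slots are needed.
6 time slots suffice: time slot 1 → {Statistics}; time slot 2 → {History}; time slot 3 → {Physics}; time slot 4 → {Music}; time slot 5 → {Biology}; time slot 6 → {Chemistry, Econ}. No two conflicting exams share a time slot.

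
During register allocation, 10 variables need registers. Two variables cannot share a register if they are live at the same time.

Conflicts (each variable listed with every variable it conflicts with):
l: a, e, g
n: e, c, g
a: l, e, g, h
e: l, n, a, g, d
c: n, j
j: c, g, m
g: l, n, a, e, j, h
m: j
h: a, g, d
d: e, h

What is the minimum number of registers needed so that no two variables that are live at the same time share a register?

l, a, e, g all conflict with each other, so at least 4 registers are needed.
4 registers suffice: register 1 → {c, g, m, d}; register 2 → {e, j, h}; register 3 → {n, a}; register 4 → {l}. Every pair that conflicts lands in different registers.

4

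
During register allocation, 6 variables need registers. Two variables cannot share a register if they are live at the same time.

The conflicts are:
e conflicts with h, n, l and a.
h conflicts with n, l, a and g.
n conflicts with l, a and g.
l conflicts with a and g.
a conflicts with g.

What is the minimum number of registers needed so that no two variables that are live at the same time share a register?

e, h, n, l, a all conflict with each other, so at least 5 registers are needed.
Using 5 registers: e=5, h=4, n=2, l=3, a=1, g=5. No two conflicting variables share a register.

5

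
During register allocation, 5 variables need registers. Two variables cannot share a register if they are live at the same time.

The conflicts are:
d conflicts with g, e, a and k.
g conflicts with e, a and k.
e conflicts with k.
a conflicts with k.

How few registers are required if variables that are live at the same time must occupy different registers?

4

d, g, e, k are mutually in conflict, so at least 4 registers are needed.
4 registers suffice: d=1, g=2, e=4, a=4, k=3. No two conflicting variables share a register.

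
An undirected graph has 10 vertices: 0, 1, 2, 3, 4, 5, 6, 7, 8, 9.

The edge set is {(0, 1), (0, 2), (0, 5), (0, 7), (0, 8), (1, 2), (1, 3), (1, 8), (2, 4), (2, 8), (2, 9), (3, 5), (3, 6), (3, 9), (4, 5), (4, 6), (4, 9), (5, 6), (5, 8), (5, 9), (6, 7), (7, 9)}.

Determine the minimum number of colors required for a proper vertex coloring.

4

0, 1, 2, 8 form a clique, so at least 4 colors are needed.
4 colors suffice: color a → {2, 5, 7}; color b → {0, 6, 9}; color c → {3, 4, 8}; color d → {1}. Each edge has distinct colors on its endpoints.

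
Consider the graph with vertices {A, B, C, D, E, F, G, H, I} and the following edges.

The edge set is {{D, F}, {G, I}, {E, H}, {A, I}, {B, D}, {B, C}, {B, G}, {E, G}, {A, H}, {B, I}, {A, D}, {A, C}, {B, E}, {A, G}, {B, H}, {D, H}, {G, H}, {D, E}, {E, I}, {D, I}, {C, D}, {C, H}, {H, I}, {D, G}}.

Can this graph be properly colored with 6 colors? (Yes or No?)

Yes

The chromatic number is 6. B, D, E, G, H, I form a clique, so at least 6 colors are needed.
6 colors suffice: color 1 → {D}; color 2 → {F, H}; color 3 → {A, B}; color 4 → {C, I}; color 5 → {G}; color 6 → {E}.
That is already a proper 6-coloring.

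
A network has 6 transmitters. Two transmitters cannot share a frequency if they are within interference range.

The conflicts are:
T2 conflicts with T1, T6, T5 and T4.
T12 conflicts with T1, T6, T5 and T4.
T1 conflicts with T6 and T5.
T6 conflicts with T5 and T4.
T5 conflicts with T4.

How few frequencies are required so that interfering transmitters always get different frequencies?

4

T12, T6, T5, T4 pairwise conflict, so at least 4 frequencies are needed.
4 frequencies suffice: frequency 1 → {T6}; frequency 2 → {T5}; frequency 3 → {T1, T4}; frequency 4 → {T2, T12}. Every pair that conflicts lands in different frequencies.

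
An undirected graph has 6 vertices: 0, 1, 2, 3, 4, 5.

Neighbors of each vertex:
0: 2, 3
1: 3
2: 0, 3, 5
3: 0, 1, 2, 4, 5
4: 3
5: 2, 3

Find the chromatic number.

3

2, 3, 5 form a triangle, so at least 3 colors are needed.
3 colors suffice: color a → {3}; color b → {1, 2, 4}; color c → {0, 5}. No two adjacent vertices share a color.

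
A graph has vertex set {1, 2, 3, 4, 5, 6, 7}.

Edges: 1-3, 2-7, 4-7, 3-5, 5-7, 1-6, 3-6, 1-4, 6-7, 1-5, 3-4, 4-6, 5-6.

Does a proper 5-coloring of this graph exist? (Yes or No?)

The chromatic number is 4. 1, 3, 4, 6 are mutually adjacent (a clique of size 4), so at least 4 colors are needed.
4 colors suffice: color a → {2, 6}; color b → {4, 5}; color c → {3, 7}; color d → {1}.
Since 5 ≥ 4, a proper 5-coloring certainly exists.

Yes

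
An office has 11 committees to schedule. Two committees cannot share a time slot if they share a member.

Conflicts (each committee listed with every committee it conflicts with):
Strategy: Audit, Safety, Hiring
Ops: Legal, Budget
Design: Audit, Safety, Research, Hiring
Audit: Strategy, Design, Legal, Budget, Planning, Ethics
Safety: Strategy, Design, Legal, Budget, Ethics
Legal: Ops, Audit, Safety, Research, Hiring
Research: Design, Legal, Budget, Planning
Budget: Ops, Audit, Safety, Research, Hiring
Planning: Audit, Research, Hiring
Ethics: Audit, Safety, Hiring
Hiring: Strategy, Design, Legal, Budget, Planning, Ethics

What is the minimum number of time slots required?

Planning and Hiring conflict, so at least 2 time slots are needed.
2 time slots suffice: Strategy=2, Ops=1, Design=2, Audit=1, Safety=1, Legal=2, Research=1, Budget=2, Planning=2, Ethics=2, Hiring=1. Each listed conflict is separated.

2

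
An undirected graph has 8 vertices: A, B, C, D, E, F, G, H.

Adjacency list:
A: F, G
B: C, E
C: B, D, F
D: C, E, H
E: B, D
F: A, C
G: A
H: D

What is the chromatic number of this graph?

B and E are adjacent, so at least 2 colors are needed.
2 colors suffice: color red → {A, C, E, H}; color blue → {B, D, F, G}. Every edge joins two different colors.

2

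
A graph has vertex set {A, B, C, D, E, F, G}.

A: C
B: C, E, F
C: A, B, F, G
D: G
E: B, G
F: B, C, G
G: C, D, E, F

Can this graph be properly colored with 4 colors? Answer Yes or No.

Yes

The chromatic number is 3. B, C, F are mutually adjacent, so at least 3 colors are needed.
A valid assignment using 3 colors: A=2, B=2, C=1, D=1, E=1, F=3, G=2.
Since 4 ≥ 3, a proper 4-coloring certainly exists.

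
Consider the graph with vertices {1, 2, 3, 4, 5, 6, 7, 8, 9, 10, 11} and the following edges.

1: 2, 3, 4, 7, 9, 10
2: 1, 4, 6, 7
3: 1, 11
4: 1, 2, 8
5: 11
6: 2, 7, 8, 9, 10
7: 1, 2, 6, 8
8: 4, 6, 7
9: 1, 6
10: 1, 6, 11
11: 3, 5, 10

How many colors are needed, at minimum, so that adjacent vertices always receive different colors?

1, 2, 4 are mutually adjacent, so at least 3 colors are needed.
3 colors suffice: color a → {1, 6, 11}; color b → {3, 4, 5, 7, 9, 10}; color c → {2, 8}. Every edge joins two different colors.

3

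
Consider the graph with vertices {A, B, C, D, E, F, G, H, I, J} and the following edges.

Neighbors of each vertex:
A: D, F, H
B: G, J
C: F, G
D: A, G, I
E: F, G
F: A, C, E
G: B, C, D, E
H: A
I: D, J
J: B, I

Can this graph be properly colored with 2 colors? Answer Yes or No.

No

The cycle G-D-A-F-E-G has odd length 5, so it cannot be 2-colored; at least 3 colors are needed.
So 2 colors are not enough.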